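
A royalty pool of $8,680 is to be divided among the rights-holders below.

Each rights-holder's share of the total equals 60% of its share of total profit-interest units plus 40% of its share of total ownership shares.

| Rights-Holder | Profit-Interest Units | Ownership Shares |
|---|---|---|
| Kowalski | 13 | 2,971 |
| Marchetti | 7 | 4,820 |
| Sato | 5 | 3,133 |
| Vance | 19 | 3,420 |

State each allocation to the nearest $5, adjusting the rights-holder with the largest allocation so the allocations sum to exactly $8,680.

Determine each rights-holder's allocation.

Kowalski: $2,260 | Marchetti: $1,995 | Sato: $1,350 | Vance: $3,075

Profit-interest units total 44; ownership shares total 14,344.
Blended shares (60% profit-interest units + 40% ownership shares): Kowalski 0.2601; Marchetti 0.2299; Sato 0.1555; Vance 0.3545.
Raw shares: Kowalski 2,257.87; Marchetti 1,995.24; Sato 1,350.17; Vance 3,076.73.
After rounding ($5): Kowalski $2,260; Marchetti $1,995; Sato $1,350; Vance $3,075. Sum = $8,680.
Rounded total matches; no reconciliation needed.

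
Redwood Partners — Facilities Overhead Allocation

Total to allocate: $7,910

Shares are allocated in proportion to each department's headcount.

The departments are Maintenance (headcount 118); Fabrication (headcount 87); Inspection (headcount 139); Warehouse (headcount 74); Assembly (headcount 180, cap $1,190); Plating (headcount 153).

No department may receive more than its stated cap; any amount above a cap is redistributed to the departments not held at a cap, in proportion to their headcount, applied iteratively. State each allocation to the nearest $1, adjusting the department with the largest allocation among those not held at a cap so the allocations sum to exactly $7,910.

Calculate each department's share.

Total headcount = 751.
Unconstrained shares: Maintenance 1,242.85; Fabrication 916.34; Inspection 1,464.03; Warehouse 779.41; Assembly 1,895.87; Plating 1,611.49.
Capped: Assembly ($1,190); residual $6,720 reallocated over remaining headcount 571.
Shares after redistribution: Maintenance 1,388.72 → $1,389; Fabrication 1,023.89 → $1,024; Inspection 1,635.87 → $1,636; Warehouse 870.89 → $871; Plating 1,800.63 → $1,801.
Rounding difference −$1 applied to Plating → $1,800.

Maintenance: $1,389 | Fabrication: $1,024 | Inspection: $1,636 | Warehouse: $871 | Assembly: $1,190 | Plating: $1,800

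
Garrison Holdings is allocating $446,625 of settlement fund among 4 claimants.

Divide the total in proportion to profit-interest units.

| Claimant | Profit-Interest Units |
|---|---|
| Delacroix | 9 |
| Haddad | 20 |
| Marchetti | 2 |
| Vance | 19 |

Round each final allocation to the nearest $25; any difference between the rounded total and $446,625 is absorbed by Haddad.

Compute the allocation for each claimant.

Delacroix: $80,400 | Haddad: $178,625 | Marchetti: $17,875 | Vance: $169,725

Total profit-interest units = 50.
Unrounded shares: Delacroix 9/50 × $446,625 = 80,392.50; Haddad 20/50 × $446,625 = 178,650.00; Marchetti 2/50 × $446,625 = 17,865.00; Vance 19/50 × $446,625 = 169,717.50.
Rounded to nearest $25: Delacroix $80,400; Haddad $178,650; Marchetti $17,875; Vance $169,725. Sum = $446,650.
Difference $446,625 − $446,650 = −$25 applied to Haddad: Haddad becomes $178,625.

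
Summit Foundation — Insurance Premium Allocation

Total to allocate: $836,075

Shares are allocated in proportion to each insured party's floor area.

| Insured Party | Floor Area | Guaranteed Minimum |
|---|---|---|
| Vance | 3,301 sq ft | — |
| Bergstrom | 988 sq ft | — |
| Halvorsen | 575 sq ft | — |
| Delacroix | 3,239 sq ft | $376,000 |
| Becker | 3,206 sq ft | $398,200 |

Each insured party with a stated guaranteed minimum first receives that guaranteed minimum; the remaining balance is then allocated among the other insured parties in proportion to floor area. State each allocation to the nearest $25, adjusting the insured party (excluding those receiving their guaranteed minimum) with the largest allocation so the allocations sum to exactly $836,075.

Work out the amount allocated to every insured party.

Minimums first: Delacroix $376,000; Becker $398,200. Residual $61,875.
Residual split over remaining floor area 4,864: Vance 41,992.06 → $42,000; Bergstrom 12,568.36 → $12,575; Halvorsen 7,314.58 → $7,325.
Rounding difference −$25 applied to Vance → $41,975.

Vance: $41,975 | Bergstrom: $12,575 | Halvorsen: $7,325 | Delacroix: $376,000 | Becker: $398,200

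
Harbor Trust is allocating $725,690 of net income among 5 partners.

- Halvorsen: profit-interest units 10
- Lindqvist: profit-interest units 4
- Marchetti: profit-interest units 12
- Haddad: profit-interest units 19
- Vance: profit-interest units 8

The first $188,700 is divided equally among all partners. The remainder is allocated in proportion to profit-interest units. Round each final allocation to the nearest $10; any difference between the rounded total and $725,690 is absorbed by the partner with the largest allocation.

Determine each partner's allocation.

Halvorsen: $139,060; Lindqvist: $78,270; Marchetti: $159,320; Haddad: $230,240; Vance: $118,800

Equal tier: $188,700 ÷ 5 = $37,740 apiece.
Remainder $536,990 by profit-interest units (total 53): Halvorsen 101,318.87 → $101,320; Lindqvist 40,527.55 → $40,530; Marchetti 121,582.64 → $121,580; Haddad 192,505.85 → $192,510; Vance 81,055.09 → $81,060.
Rounding difference −$10 on remainder applied to Haddad.
Totals: Halvorsen $37,740 + $101,320 = $139,060; Lindqvist $37,740 + $40,530 = $78,270; Marchetti $37,740 + $121,580 = $159,320; Haddad $37,740 + $192,500 = $230,240; Vance $37,740 + $81,060 = $118,800.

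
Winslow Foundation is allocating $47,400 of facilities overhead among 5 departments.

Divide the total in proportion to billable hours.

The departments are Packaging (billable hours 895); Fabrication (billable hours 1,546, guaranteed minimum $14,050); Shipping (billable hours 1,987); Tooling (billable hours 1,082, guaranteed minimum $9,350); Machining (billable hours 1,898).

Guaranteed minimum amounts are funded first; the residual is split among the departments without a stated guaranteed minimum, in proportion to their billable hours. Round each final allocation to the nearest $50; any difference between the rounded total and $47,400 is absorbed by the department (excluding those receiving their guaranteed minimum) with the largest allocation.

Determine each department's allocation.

Fund the minimums — Fabrication $14,050; Tooling $9,350. Remaining pool $24,000.
Remaining pool split over remaining billable hours 4,780: Packaging 4,493.72 → $4,500; Shipping 9,976.57 → $10,000; Machining 9,529.71 → $9,550.
Rounding difference −$50 applied to Shipping → $9,950.

Packaging: $4,500 · Fabrication: $14,050 · Shipping: $9,950 · Tooling: $9,350 · Machining: $9,550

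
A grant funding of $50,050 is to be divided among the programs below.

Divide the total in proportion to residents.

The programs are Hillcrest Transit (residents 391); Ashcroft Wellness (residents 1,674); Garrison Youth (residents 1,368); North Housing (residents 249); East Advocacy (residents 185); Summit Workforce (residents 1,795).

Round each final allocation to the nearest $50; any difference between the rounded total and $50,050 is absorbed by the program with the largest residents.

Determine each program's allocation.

Sum of residents: 391 + 1,674 + 1,368 + 249 + 185 + 1,795 = 5,662.
Proportional shares: Hillcrest Transit 3,456.30; Ashcroft Wellness 14,797.55; Garrison Youth 12,092.62; North Housing 2,201.07; East Advocacy 1,635.33; Summit Workforce 15,867.14.
Rounded to nearest $50: Hillcrest Transit $3,450; Ashcroft Wellness $14,800; Garrison Youth $12,100; North Housing $2,200; East Advocacy $1,650; Summit Workforce $15,850. Sum = $50,050.
No rounding difference to absorb.

Hillcrest Transit: $3,450 · Ashcroft Wellness: $14,800 · Garrison Youth: $12,100 · North Housing: $2,200 · East Advocacy: $1,650 · Summit Workforce: $15,850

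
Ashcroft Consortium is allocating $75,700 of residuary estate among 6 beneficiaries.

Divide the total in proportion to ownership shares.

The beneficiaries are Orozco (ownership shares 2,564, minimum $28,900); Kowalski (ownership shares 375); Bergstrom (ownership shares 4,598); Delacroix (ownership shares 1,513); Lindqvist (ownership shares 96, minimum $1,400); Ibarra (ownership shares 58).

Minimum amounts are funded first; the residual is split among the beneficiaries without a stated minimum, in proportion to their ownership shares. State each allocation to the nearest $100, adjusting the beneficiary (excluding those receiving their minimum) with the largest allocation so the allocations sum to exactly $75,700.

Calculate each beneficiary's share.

Fund the minimums — Orozco $28,900; Lindqvist $1,400. Balance $45,400.
Balance split over remaining ownership shares 6,544: Kowalski 2,601.62 → $2,600; Bergstrom 31,899.33 → $31,900; Delacroix 10,496.67 → $10,500; Ibarra 402.38 → $400.

Orozco: $28,900; Kowalski: $2,600; Bergstrom: $31,900; Delacroix: $10,500; Lindqvist: $1,400; Ibarra: $400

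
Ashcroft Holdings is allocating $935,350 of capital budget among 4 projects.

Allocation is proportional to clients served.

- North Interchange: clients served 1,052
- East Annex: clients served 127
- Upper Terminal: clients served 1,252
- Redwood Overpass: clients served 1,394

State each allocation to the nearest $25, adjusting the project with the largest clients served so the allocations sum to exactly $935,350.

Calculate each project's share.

Combined clients served = 3,825.
Pro-rata amounts: North Interchange 1,052/3,825 × $935,350 = 257,251.82; East Annex 127/3,825 × $935,350 = 31,056.07; Upper Terminal 1,252/3,825 × $935,350 = 306,159.01; Redwood Overpass 1,394/3,825 × $935,350 = 340,883.11.
At nearest $25: North Interchange $257,250; East Annex $31,050; Upper Terminal $306,150; Redwood Overpass $340,875. Sum = $935,325.
Difference $935,350 − $935,325 = +$25 applied to largest clients served (Redwood Overpass): Redwood Overpass becomes $340,900.

North Interchange: $257,250; East Annex: $31,050; Upper Terminal: $306,150; Redwood Overpass: $340,900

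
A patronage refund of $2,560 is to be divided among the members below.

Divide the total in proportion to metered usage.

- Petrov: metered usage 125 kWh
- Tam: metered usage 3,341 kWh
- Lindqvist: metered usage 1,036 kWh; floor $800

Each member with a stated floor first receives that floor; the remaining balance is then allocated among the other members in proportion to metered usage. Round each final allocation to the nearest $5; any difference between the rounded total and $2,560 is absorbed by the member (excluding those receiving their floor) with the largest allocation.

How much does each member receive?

Guaranteed amounts: Lindqvist $800. Remaining pool $1,760.
Remaining pool split over remaining metered usage 3,466: Petrov 63.47 → $65; Tam 1,696.53 → $1,695.

Petrov: $65 | Tam: $1,695 | Lindqvist: $800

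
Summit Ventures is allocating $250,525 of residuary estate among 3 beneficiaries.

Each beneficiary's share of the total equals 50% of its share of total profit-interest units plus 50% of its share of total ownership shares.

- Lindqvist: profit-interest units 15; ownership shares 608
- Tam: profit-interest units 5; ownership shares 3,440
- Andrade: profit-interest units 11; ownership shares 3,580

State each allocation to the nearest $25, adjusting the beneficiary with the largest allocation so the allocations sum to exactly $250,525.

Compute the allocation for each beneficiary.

Profit-interest units total 31; ownership shares total 7,628.
Composite weights (50% profit-interest units + 50% ownership shares): Lindqvist 0.2818; Tam 0.3061; Andrade 0.4121.
Proportional shares: Lindqvist 70,595.10; Tam 76,693.27; Andrade 103,236.62.
Rounded to nearest $25: Lindqvist $70,600; Tam $76,700; Andrade $103,225. Sum = $250,525.
Sum already equals the total — no adjustment.

Lindqvist: $70,600 · Tam: $76,700 · Andrade: $103,225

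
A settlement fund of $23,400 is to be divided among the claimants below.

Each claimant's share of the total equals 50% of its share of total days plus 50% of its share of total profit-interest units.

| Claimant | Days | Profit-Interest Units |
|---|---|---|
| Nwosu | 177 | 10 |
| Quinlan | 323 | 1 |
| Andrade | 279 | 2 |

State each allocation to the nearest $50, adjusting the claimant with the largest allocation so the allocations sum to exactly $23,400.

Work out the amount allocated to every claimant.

Nwosu: $11,650 · Quinlan: $5,750 · Andrade: $6,000

Days total 779; profit-interest units total 13.
Combined weights (50% days + 50% profit-interest units): Nwosu 0.4982; Quinlan 0.2458; Andrade 0.2560.
Raw shares: Nwosu 11,658.41; Quinlan 5,751.22; Andrade 5,990.37.
After rounding ($50): Nwosu $11,650; Quinlan $5,750; Andrade $6,000. Sum = $23,400.
Sum already equals the total — no adjustment.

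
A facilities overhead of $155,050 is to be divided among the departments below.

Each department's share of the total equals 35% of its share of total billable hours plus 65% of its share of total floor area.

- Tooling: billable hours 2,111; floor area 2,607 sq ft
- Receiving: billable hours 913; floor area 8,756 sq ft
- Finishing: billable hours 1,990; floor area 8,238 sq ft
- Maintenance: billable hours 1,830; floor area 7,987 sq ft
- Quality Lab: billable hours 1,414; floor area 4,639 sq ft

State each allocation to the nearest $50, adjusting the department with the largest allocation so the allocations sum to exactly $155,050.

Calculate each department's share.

Tooling: $22,050; Receiving: $33,400; Finishing: $38,800; Maintenance: $37,000; Quality Lab: $23,800

Billable hours total 8,258; floor area total 32,227.
Composite weights (35% billable hours + 65% floor area): Tooling 0.1421; Receiving 0.2153; Finishing 0.2505; Maintenance 0.2387; Quality Lab 0.1535.
Unrounded shares: Tooling 22,025.24; Receiving 33,382.15; Finishing 38,839.74; Maintenance 37,003.35; Quality Lab 23,799.51.
At nearest $50: Tooling $22,050; Receiving $33,400; Finishing $38,850; Maintenance $37,000; Quality Lab $23,800. Sum = $155,100.
Difference $155,050 − $155,100 = −$50 applied to largest allocation (Finishing): Finishing becomes $38,800.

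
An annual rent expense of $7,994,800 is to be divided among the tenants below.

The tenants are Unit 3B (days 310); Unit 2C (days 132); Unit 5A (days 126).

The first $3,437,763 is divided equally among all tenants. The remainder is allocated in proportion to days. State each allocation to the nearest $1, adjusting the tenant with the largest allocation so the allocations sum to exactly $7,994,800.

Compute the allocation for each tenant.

$3,437,763 shared equally gives $1,145,921 per tenant.
Remainder $4,557,037 by days (total 568): Unit 3B 2,487,115.26 → $2,487,115; Unit 2C 1,059,029.73 → $1,059,030; Unit 5A 1,010,892.01 → $1,010,892.
Totals: Unit 3B $1,145,921 + $2,487,115 = $3,633,036; Unit 2C $1,145,921 + $1,059,030 = $2,204,951; Unit 5A $1,145,921 + $1,010,892 = $2,156,813.

Unit 3B: $3,633,036 | Unit 2C: $2,204,951 | Unit 5A: $2,156,813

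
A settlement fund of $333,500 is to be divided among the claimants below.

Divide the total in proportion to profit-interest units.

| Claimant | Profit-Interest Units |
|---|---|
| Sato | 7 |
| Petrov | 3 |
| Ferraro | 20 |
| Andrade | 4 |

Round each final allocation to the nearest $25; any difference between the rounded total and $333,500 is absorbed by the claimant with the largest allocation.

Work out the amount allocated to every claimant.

Sato: $68,650 | Petrov: $29,425 | Ferraro: $196,200 | Andrade: $39,225

Sum of profit-interest units: 34.
Proportional shares: Sato 7/34 × $333,500 = 68,661.76; Petrov 3/34 × $333,500 = 29,426.47; Ferraro 20/34 × $333,500 = 196,176.47; Andrade 4/34 × $333,500 = 39,235.29.
After rounding ($25): Sato $68,650; Petrov $29,425; Ferraro $196,175; Andrade $39,225. Sum = $333,475.
Difference $333,500 − $333,475 = +$25 applied to largest allocation (Ferraro): Ferraro becomes $196,200.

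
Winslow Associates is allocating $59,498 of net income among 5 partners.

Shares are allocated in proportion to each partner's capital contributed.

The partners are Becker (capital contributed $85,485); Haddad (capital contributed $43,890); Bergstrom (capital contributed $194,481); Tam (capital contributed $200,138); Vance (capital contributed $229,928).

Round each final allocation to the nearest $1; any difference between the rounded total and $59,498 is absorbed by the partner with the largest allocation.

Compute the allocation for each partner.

Becker: $6,746; Haddad: $3,464; Bergstrom: $15,348; Tam: $15,794; Vance: $18,146

Total capital contributed = 753,922.
Proportional shares: Becker 85,485/753,922 × $59,498 = 6,746.30; Haddad 43,890/753,922 × $59,498 = 3,463.71; Bergstrom 194,481/753,922 × $59,498 = 15,348.05; Tam 200,138/753,922 × $59,498 = 15,794.49; Vance 229,928/753,922 × $59,498 = 18,145.45.
At nearest $1: Becker $6,746; Haddad $3,464; Bergstrom $15,348; Tam $15,794; Vance $18,145. Sum = $59,497.
Difference $59,498 − $59,497 = +$1 applied to largest allocation (Vance): Vance becomes $18,146.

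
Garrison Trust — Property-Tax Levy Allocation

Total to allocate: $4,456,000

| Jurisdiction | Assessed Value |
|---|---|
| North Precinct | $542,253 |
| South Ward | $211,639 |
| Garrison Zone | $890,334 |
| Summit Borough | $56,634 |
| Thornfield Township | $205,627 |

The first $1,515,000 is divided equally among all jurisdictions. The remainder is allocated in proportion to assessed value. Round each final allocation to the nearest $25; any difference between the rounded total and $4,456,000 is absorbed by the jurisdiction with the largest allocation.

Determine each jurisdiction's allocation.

North Precinct: $1,139,500 · South Ward: $629,475 · Garrison Zone: $1,676,450 · Summit Borough: $390,375 · Thornfield Township: $620,200

Equal tier: $1,515,000 ÷ 5 = $303,000 apiece.
Remainder $2,941,000 by assessed value (total 1,906,487): North Precinct 836,494.60 → $836,500; South Ward 326,480.22 → $326,475; Garrison Zone 1,373,454.05 → $1,373,450; Summit Borough 87,365.19 → $87,375; Thornfield Township 317,205.94 → $317,200.
Totals: North Precinct $303,000 + $836,500 = $1,139,500; South Ward $303,000 + $326,475 = $629,475; Garrison Zone $303,000 + $1,373,450 = $1,676,450; Summit Borough $303,000 + $87,375 = $390,375; Thornfield Township $303,000 + $317,200 = $620,200.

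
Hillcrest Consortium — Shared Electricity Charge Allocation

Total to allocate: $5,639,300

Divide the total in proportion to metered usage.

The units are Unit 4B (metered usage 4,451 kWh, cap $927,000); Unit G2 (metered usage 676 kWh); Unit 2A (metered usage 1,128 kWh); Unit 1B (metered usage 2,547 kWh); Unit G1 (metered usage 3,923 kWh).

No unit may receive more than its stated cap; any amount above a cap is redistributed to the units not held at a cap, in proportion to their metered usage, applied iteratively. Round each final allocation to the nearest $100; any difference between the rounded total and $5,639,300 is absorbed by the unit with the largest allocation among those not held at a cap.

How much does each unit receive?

Metered usage total: 12,725.
Proportional shares (ignoring caps): Unit 4B 1,972,536.29; Unit G2 299,580.89; Unit 2A 499,892.37; Unit 1B 1,128,746.33; Unit G1 1,738,544.12.
Cap binds for Unit 4B ($927,000); residual $4,712,300 reallocated over remaining metered usage 8,274.
Redistributed shares: Unit G2 385,003.00 → $385,000; Unit 2A 642,431.04 → $642,400; Unit 1B 1,450,595.61 → $1,450,600; Unit G1 2,234,270.35 → $2,234,300.

Unit 4B: $927,000 · Unit G2: $385,000 · Unit 2A: $642,400 · Unit 1B: $1,450,600 · Unit G1: $2,234,300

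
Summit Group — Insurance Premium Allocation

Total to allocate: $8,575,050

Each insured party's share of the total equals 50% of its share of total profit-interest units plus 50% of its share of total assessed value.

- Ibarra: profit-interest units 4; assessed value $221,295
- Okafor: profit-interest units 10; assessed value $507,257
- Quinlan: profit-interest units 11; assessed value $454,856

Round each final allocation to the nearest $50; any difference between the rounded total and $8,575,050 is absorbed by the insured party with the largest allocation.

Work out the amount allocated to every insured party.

Ibarra: $1,487,750 · Okafor: $3,552,850 · Quinlan: $3,534,450

Profit-interest units total 25; assessed value total 1,183,408.
Blended shares (50% profit-interest units + 50% assessed value): Ibarra 0.1735; Okafor 0.4143; Quinlan 0.4122.
Pro-rata amounts: Ibarra 1,487,762.86; Okafor 3,552,818.32; Quinlan 3,534,468.82.
Rounded to nearest $50: Ibarra $1,487,750; Okafor $3,552,800; Quinlan $3,534,450. Sum = $8,575,000.
Difference $8,575,050 − $8,575,000 = +$50 applied to largest allocation (Okafor): Okafor becomes $3,552,850.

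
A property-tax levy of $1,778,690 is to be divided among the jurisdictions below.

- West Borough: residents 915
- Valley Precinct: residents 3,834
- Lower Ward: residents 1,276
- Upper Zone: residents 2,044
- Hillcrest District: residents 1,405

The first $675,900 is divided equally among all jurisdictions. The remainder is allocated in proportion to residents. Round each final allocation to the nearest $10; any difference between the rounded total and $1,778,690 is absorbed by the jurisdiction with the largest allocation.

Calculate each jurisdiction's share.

West Borough: $241,690 | Valley Precinct: $581,460 | Lower Ward: $283,710 | Upper Zone: $373,110 | Hillcrest District: $298,720

$675,900 shared equally gives $135,180 per jurisdiction.
Remainder $1,102,790 by residents (total 9,474): West Borough 106,507.58 → $106,510; Valley Precinct 446,284.24 → $446,280; Lower Ward 148,528.61 → $148,530; Upper Zone 237,925.14 → $237,930; Hillcrest District 163,544.43 → $163,540.
Totals: West Borough $135,180 + $106,510 = $241,690; Valley Precinct $135,180 + $446,280 = $581,460; Lower Ward $135,180 + $148,530 = $283,710; Upper Zone $135,180 + $237,930 = $373,110; Hillcrest District $135,180 + $163,540 = $298,720.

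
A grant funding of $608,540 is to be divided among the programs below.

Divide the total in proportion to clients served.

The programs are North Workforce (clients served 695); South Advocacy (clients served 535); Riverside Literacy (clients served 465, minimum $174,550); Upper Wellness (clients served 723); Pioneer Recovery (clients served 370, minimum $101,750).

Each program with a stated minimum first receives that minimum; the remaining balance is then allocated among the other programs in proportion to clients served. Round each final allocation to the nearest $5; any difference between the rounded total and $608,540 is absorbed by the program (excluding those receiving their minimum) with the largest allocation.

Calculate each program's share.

North Workforce: $118,230 | South Advocacy: $91,015 | Riverside Literacy: $174,550 | Upper Wellness: $122,995 | Pioneer Recovery: $101,750

Guaranteed amounts: Riverside Literacy $174,550; Pioneer Recovery $101,750. Residual $332,240.
Residual split over remaining clients served 1,953: North Workforce 118,231.85 → $118,230; South Advocacy 91,013.01 → $91,015; Upper Wellness 122,995.15 → $122,995.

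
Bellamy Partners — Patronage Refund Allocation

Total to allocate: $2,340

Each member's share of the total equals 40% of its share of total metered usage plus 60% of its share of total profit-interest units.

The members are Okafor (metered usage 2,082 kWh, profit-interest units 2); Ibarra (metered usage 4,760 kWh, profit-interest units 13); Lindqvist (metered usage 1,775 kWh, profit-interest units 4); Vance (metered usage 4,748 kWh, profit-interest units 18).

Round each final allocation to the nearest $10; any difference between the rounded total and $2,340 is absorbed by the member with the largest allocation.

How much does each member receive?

Metered usage total 13,365; profit-interest units total 37.
Blended shares (40% metered usage + 60% profit-interest units): Okafor 0.0947; Ibarra 0.3533; Lindqvist 0.1180; Vance 0.4340.
Unrounded shares: Okafor 221.70; Ibarra 826.66; Lindqvist 276.09; Vance 1,015.55.
After rounding ($10): Okafor $220; Ibarra $830; Lindqvist $280; Vance $1,020. Sum = $2,350.
Difference $2,340 − $2,350 = −$10 applied to largest allocation (Vance): Vance becomes $1,010.

Okafor: $220; Ibarra: $830; Lindqvist: $280; Vance: $1,010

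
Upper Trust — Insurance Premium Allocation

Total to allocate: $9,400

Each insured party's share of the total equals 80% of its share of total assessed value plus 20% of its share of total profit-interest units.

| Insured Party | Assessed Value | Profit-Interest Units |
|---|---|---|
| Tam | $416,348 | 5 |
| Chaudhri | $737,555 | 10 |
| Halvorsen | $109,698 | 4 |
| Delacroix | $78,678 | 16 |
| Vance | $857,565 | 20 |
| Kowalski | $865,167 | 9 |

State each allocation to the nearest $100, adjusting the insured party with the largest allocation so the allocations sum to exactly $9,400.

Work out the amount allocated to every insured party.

Totals — assessed value 3,065,011, profit-interest units 64.
Blended shares (80% assessed value + 20% profit-interest units): Tam 0.1243; Chaudhri 0.2238; Halvorsen 0.0411; Delacroix 0.0705; Vance 0.2863; Kowalski 0.2539.
Unrounded shares: Tam 1,168.38; Chaudhri 2,103.34; Halvorsen 386.64; Delacroix 663.04; Vance 2,691.53; Kowalski 2,387.06.
At nearest $100: Tam $1,200; Chaudhri $2,100; Halvorsen $400; Delacroix $700; Vance $2,700; Kowalski $2,400. Sum = $9,500.
Difference $9,400 − $9,500 = −$100 applied to largest allocation (Vance): Vance becomes $2,600.

Tam: $1,200; Chaudhri: $2,100; Halvorsen: $400; Delacroix: $700; Vance: $2,600; Kowalski: $2,400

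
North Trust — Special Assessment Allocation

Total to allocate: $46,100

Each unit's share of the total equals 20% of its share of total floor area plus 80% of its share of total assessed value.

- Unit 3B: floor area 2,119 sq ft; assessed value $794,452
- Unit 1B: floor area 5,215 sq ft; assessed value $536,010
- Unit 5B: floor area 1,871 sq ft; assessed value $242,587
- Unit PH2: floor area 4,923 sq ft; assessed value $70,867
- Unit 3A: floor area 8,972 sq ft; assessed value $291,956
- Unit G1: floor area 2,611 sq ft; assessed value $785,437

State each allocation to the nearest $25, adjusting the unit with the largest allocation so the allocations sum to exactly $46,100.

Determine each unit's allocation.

Floor area total 25,711; assessed value total 2,721,309.
Composite weights (20% floor area + 80% assessed value): Unit 3B 0.2500; Unit 1B 0.1981; Unit 5B 0.0859; Unit PH2 0.0591; Unit 3A 0.1556; Unit G1 0.2512.
Proportional shares: Unit 3B 11,526.53; Unit 1B 9,134.28; Unit 5B 3,958.56; Unit PH2 2,725.81; Unit 3A 7,174.05; Unit G1 11,580.79.
Rounded to nearest $25: Unit 3B $11,525; Unit 1B $9,125; Unit 5B $3,950; Unit PH2 $2,725; Unit 3A $7,175; Unit G1 $11,575. Sum = $46,075.
Difference $46,100 − $46,075 = +$25 applied to largest allocation (Unit G1): Unit G1 becomes $11,600.

Unit 3B: $11,525 | Unit 1B: $9,125 | Unit 5B: $3,950 | Unit PH2: $2,725 | Unit 3A: $7,175 | Unit G1: $11,600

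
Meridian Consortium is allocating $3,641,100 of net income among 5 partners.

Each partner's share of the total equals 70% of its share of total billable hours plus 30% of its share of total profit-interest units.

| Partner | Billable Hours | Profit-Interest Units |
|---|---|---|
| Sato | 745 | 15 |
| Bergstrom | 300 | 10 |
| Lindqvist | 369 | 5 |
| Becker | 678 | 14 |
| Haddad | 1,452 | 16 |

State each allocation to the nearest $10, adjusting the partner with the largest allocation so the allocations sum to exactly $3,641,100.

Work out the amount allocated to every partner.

Billable hours total 3,544; profit-interest units total 60.
Combined weights (70% billable hours + 30% profit-interest units): Sato 0.2222; Bergstrom 0.1093; Lindqvist 0.0979; Becker 0.2039; Haddad 0.3668.
Unrounded shares: Sato 808,870.78; Bergstrom 397,808.67; Lindqvist 356,404.51; Becker 742,480.29; Haddad 1,335,535.75.
At nearest $10: Sato $808,870; Bergstrom $397,810; Lindqvist $356,400; Becker $742,480; Haddad $1,335,540. Sum = $3,641,100.
No rounding difference to absorb.

Sato: $808,870; Bergstrom: $397,810; Lindqvist: $356,400; Becker: $742,480; Haddad: $1,335,540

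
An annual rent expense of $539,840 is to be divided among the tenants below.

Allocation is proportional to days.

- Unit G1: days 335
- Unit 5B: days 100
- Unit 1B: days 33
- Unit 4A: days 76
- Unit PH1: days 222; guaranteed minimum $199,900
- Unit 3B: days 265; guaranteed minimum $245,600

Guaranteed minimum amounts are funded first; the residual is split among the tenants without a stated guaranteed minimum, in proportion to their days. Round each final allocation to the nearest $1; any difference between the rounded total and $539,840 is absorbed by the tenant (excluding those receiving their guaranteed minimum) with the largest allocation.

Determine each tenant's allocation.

Unit G1: $58,095 | Unit 5B: $17,342 | Unit 1B: $5,723 | Unit 4A: $13,180 | Unit PH1: $199,900 | Unit 3B: $245,600

Fund the minimums — Unit PH1 $199,900; Unit 3B $245,600. Residual $94,340.
Residual split over remaining days 544: Unit G1 58,095.40 → $58,095; Unit 5B 17,341.91 → $17,342; Unit 1B 5,722.83 → $5,723; Unit 4A 13,179.85 → $13,180.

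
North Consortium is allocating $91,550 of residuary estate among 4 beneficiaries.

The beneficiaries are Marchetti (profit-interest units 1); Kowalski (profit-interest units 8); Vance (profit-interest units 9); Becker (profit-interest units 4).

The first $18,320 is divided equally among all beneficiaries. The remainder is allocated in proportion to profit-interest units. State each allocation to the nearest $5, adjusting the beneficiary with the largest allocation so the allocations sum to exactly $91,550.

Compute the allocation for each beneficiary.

$18,320 shared equally gives $4,580 per beneficiary.
Remainder $73,230 by profit-interest units (total 22): Marchetti 3,328.64 → $3,330; Kowalski 26,629.09 → $26,630; Vance 29,957.73 → $29,960; Becker 13,314.55 → $13,315.
Rounding difference −$5 on remainder applied to Vance.
Totals: Marchetti $4,580 + $3,330 = $7,910; Kowalski $4,580 + $26,630 = $31,210; Vance $4,580 + $29,955 = $34,535; Becker $4,580 + $13,315 = $17,895.

Marchetti: $7,910 | Kowalski: $31,210 | Vance: $34,535 | Becker: $17,895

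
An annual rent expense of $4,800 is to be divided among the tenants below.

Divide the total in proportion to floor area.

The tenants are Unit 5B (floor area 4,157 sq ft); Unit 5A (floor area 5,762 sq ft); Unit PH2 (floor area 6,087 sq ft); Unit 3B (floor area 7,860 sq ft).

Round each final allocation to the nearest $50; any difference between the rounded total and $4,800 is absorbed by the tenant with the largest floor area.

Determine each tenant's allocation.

Total floor area = 4,157 + 5,762 + 6,087 + 7,860 = 23,866.
Proportional shares: Unit 5B 836.07; Unit 5A 1,158.87; Unit PH2 1,224.24; Unit 3B 1,580.83.
After rounding ($50): Unit 5B $850; Unit 5A $1,150; Unit PH2 $1,200; Unit 3B $1,600. Sum = $4,800.
Sum already equals the total — no adjustment.

Unit 5B: $850; Unit 5A: $1,150; Unit PH2: $1,200; Unit 3B: $1,600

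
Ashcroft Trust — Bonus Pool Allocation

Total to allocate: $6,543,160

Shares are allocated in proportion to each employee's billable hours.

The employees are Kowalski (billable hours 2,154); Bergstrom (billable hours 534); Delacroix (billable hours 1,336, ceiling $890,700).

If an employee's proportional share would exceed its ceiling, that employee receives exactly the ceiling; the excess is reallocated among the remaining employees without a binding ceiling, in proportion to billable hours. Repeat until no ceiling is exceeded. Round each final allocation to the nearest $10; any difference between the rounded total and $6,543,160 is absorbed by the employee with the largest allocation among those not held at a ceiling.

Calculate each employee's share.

Kowalski: $4,529,540 | Bergstrom: $1,122,920 | Delacroix: $890,700

Combined billable hours = 4,024.
Unconstrained shares: Kowalski 3,502,476.80; Bergstrom 868,302.05; Delacroix 2,172,381.15.
Cap binds for Delacroix ($890,700); residual $5,652,460 reallocated over remaining billable hours 2,688.
Remaining shares: Kowalski 4,529,538.26 → $4,529,540; Bergstrom 1,122,921.74 → $1,122,920.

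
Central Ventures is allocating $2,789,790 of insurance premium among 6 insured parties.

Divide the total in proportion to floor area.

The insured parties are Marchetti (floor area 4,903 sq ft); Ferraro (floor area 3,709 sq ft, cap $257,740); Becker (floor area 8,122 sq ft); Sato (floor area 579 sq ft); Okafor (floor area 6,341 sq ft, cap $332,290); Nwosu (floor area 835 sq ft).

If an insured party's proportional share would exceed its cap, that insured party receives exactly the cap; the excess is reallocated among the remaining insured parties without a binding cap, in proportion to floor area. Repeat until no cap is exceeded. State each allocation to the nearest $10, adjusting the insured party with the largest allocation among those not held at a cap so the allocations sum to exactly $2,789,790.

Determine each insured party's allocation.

Marchetti: $746,960; Ferraro: $257,740; Becker: $1,237,380; Sato: $88,210; Okafor: $332,290; Nwosu: $127,210

Floor area total: 24,489.
Proportional shares (ignoring caps): Marchetti 558,550.38; Ferraro 422,529.75; Becker 925,259.27; Sato 65,959.75; Okafor 722,367.53; Nwosu 95,123.31.
Cap binds for Ferraro ($257,740), Okafor ($332,290); remaining pool $2,199,760 reallocated over remaining floor area 14,439.
Remaining shares: Marchetti 746,964.70 → $746,960; Becker 1,237,374.52 → $1,237,370; Sato 88,209.78 → $88,210; Nwosu 127,211.00 → $127,210.
Rounding difference +$10 applied to Becker → $1,237,380.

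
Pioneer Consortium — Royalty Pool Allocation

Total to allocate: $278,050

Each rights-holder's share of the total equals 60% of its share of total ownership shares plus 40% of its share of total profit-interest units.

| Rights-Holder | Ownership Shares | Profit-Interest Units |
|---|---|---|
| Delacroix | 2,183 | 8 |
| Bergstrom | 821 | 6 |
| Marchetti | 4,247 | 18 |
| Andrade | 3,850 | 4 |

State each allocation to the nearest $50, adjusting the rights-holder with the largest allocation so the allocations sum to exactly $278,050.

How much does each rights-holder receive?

Ownership shares total 11,101; profit-interest units total 36.
Composite weights (60% ownership shares + 40% profit-interest units): Delacroix 0.2069; Bergstrom 0.1110; Marchetti 0.4295; Andrade 0.2525.
Pro-rata amounts: Delacroix 57,522.50; Bergstrom 30,874.96; Marchetti 119,435.51; Andrade 70,217.02.
After rounding ($50): Delacroix $57,500; Bergstrom $30,850; Marchetti $119,450; Andrade $70,200. Sum = $278,000.
Difference $278,050 − $278,000 = +$50 applied to largest allocation (Marchetti): Marchetti becomes $119,500.

Delacroix: $57,500 · Bergstrom: $30,850 · Marchetti: $119,500 · Andrade: $70,200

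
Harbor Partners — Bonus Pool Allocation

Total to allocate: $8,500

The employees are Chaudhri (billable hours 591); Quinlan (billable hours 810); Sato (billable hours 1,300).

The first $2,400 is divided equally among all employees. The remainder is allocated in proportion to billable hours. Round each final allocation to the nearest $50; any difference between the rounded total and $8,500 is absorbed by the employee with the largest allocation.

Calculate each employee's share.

First tranche $2,400 split equally: $800 each.
Remainder $6,100 by billable hours (total 2,701): Chaudhri 1,334.73 → $1,350; Quinlan 1,829.32 → $1,850; Sato 2,935.95 → $2,950.
Rounding difference −$50 on remainder applied to Sato.
Totals: Chaudhri $800 + $1,350 = $2,150; Quinlan $800 + $1,850 = $2,650; Sato $800 + $2,900 = $3,700.

Chaudhri: $2,150 · Quinlan: $2,650 · Sato: $3,700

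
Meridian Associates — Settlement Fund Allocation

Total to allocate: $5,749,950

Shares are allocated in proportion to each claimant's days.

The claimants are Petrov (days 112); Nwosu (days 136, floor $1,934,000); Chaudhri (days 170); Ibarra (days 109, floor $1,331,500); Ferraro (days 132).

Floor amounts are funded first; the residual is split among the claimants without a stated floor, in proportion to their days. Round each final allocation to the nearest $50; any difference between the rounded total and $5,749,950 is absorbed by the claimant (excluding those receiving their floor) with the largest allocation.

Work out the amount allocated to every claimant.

Guaranteed amounts: Nwosu $1,934,000; Ibarra $1,331,500. Remaining pool $2,484,450.
Remaining pool split over remaining days 414: Petrov 672,121.74 → $672,100; Chaudhri 1,020,184.78 → $1,020,200; Ferraro 792,143.48 → $792,150.

Petrov: $672,100 | Nwosu: $1,934,000 | Chaudhri: $1,020,200 | Ibarra: $1,331,500 | Ferraro: $792,150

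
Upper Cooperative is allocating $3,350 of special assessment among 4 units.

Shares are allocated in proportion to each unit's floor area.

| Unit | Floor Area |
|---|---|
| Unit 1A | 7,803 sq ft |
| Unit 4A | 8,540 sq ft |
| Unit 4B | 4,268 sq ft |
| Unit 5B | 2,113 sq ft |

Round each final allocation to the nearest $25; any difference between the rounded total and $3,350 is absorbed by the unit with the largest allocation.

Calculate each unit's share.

Unit 1A: $1,150; Unit 4A: $1,275; Unit 4B: $625; Unit 5B: $300

Combined floor area = 22,724.
Pro-rata amounts: Unit 1A 7,803/22,724 × $3,350 = 1,150.33; Unit 4A 8,540/22,724 × $3,350 = 1,258.98; Unit 4B 4,268/22,724 × $3,350 = 629.19; Unit 5B 2,113/22,724 × $3,350 = 311.50.
After rounding ($25): Unit 1A $1,150; Unit 4A $1,250; Unit 4B $625; Unit 5B $300. Sum = $3,325.
Difference $3,350 − $3,325 = +$25 applied to largest allocation (Unit 4A): Unit 4A becomes $1,275.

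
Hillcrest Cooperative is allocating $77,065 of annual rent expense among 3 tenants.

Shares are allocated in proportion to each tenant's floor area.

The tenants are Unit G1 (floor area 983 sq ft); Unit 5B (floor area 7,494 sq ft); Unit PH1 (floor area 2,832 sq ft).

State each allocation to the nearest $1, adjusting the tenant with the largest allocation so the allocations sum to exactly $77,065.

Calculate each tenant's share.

Total floor area = 11,309.
Raw shares: Unit G1 983/11,309 × $77,065 = 6,698.64; Unit 5B 7,494/11,309 × $77,065 = 51,067.74; Unit PH1 2,832/11,309 × $77,065 = 19,298.62.
At nearest $1: Unit G1 $6,699; Unit 5B $51,068; Unit PH1 $19,299. Sum = $77,066.
Difference $77,065 − $77,066 = −$1 applied to largest allocation (Unit 5B): Unit 5B becomes $51,067.

Unit G1: $6,699 · Unit 5B: $51,067 · Unit PH1: $19,299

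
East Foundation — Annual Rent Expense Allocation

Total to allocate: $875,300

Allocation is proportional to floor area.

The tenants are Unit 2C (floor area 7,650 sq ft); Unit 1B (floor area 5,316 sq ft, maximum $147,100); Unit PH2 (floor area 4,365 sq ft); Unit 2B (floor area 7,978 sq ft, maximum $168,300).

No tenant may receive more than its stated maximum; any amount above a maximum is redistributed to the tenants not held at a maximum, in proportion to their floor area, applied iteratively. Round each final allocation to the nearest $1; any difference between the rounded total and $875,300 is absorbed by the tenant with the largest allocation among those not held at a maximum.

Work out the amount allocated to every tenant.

Sum of floor area: 25,309.
Pro-rata shares before constraints: Unit 2C 264,571.69; Unit 1B 183,851.39; Unit PH2 150,961.496; Unit 2B 275,915.42.
Held at cap: Unit 1B ($147,100), Unit 2B ($168,300); balance $559,900 reallocated over remaining floor area 12,015.
Shares after redistribution: Unit 2C 356,490.64 → $356,491; Unit PH2 203,409.36 → $203,409.

Unit 2C: $356,491 · Unit 1B: $147,100 · Unit PH2: $203,409 · Unit 2B: $168,300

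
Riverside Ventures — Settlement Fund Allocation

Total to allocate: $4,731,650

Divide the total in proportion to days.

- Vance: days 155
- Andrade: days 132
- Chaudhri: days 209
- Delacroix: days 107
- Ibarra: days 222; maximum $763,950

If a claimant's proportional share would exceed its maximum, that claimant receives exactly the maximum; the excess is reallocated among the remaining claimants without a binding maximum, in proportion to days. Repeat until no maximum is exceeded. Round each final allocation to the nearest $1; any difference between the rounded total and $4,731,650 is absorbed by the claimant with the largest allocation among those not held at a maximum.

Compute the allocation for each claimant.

Vance: $1,019,890 · Andrade: $868,551 · Chaudhri: $1,375,206 · Delacroix: $704,053 · Ibarra: $763,950

Sum of days: 825.
Unconstrained shares: Vance 888,976.67; Andrade 757,064.00; Chaudhri 1,198,684.67; Delacroix 613,680.67; Ibarra 1,273,244.00.
Capped: Ibarra ($763,950); balance $3,967,700 reallocated over remaining days 603.
Remaining shares: Vance 1,019,889.72 → $1,019,890; Andrade 868,551.24 → $868,551; Chaudhri 1,375,206.14 → $1,375,206; Delacroix 704,052.90 → $704,053.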